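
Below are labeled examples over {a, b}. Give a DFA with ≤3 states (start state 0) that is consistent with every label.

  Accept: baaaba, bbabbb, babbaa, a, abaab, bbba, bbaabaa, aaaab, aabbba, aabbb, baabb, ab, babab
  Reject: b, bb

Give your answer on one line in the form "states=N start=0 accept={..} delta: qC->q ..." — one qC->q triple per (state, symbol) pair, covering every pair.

states=2 start=0 accept={1} delta: 0a->1 0b->0 1a->1 1b->1

Grow the machine one transition at a time. Run the examples from 0; the earliest place one falls off (shortest prefix, ties alphabetical) gets sent to the lowest-numbered state that keeps every Accept/Reject pair distinguishable — a pair clashes when both reach the same state with identical unread suffix — and to a fresh state only if none does.
a: 0a undefined. 0a->0: no, aaaab/b meet in 0 with "b" left. Open state 1: 0a->1.
b: 0b undefined. 0b->0: ok.
aa: 1a undefined. 1a->0: no, bbaabaa/b meet in 0. 1a->1: ok.
ab: 1b undefined. 1b->0: no, bbabbb/b meet in 0. 1b->1: ok.
All examples now run through 2 states with every (state, symbol) defined. Accept strings end in {1}, Reject strings end in {0}; accept={1}.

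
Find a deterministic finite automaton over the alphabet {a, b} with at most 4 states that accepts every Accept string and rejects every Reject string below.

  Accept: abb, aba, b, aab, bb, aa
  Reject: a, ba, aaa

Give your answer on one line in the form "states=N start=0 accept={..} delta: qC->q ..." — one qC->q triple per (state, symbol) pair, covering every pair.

states=3 start=0 accept={0} delta: 0a->1 0b->0 1a->0 1b->2 2a->0 2b->0

State merging on the prefix tree: take the shortest (then alphabetical) example prefix whose next move is undefined and point that move at state 0, else 1, else 2, ...; a target is out if some Accept/Reject pair would then sit in one state with the same input left (inseparable). If every existing state is out, open a new one.
a: 0a undefined. 0a->0: no, aba/ba meet in 0 with "ba" left. Open state 1: 0a->1.
b: 0b undefined. 0b->0: ok.
aa: 1a undefined. 1a->0: ok.
ab: 1b undefined. 1b->0: no, aba/a meet in 1. 1b->1: no, abb/a meet in 1. Open state 2: 1b->2.
aba: 2a undefined. 2a->0: ok.
abb: 2b undefined. 2b->0: ok.
All examples now run through 3 states with every (state, symbol) defined. Accept strings end in {0}, Reject strings end in {1}; accept={0}.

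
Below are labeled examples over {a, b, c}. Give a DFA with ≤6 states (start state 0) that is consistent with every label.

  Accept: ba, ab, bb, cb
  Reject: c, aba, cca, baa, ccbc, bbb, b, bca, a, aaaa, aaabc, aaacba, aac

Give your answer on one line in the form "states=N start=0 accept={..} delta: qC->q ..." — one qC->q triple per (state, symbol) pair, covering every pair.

states=4 start=0 accept={0,2} delta: 0a->1 0b->1 0c->1 1a->2 1b->0 1c->2 2a->3 2b->0 2c->1 3a->1 3b->0 3c->1

Fold the examples into a partial DFA from state 0: repeatedly fix the first undefined (state, symbol) met by the shortest-then-alphabetical prefix, trying targets in increasing order and rejecting any under which an Accept and a Reject string meet in one state with the same remainder; add a state when all current targets are rejected. Accepting states are where Accept strings end.
a: 0a undefined. 0a->0: no, ba/aba meet in 0 with "ba" left. Open state 1: 0a->1.
b: 0b undefined. 0b->0: no, ba/a meet in 1. 0b->1: ok.
c: 0c undefined. 0c->0: no, cb/cca meet in 1. 0c->1: ok.
aa: 1a undefined. 1a->0: no, ba/aaaa meet in 0. 1a->1: no, ba/c meet in 1. Open state 2: 1a->2.
ab: 1b undefined. 1b->0: ok.
bc: 1c undefined. 1c->0: no, ab/ccbc meet in 0. 1c->1: no, ba/cca meet in 2. 1c->2: ok.
aaa: 2a undefined. 2a->0: no, ba/aaabc meet in 2. 2a->1: no, ba/aaaa meet in 2. 2a->2: no, ba/cca meet in 2. Open state 3: 2a->3.
aac: 2c undefined. 2c->0: no, ab/aac meet in 0. 2c->1: ok.
ccb: 2b undefined. 2b->0: ok.
aaaa: 3a undefined. 3a->0: no, ab/aaaa meet in 0. 3a->1: ok.
aaab: 3b undefined. 3b->0: ok.
aaac: 3c undefined. 3c->0: no, ba/aaacba meet in 2. 3c->1: ok.
All examples now run through 4 states with every (state, symbol) defined. Accept strings end in {0,2}, Reject strings end in {1,3}; accept={0,2}.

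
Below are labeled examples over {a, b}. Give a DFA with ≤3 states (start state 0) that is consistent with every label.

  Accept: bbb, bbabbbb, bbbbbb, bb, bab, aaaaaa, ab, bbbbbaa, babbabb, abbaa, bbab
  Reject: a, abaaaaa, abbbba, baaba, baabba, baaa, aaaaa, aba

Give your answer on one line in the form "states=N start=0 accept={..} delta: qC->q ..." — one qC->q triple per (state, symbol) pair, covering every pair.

State merging on the prefix tree: take the shortest (then alphabetical) example prefix whose next move is undefined and point that move at state 0, else 1, else 2, ...; a target is out if some Accept/Reject pair would then sit in one state with the same input left (inseparable). If every existing state is out, open a new one.
a: 0a undefined. 0a->0: no, aaaaaa/a meet in 0. Open state 1: 0a->1.
b: 0b undefined. 0b->0: ok.
aa: 1a undefined. 1a->0: ok.
ab: 1b undefined. 1b->0: ok.
All examples now run through 2 states with every (state, symbol) defined. Accept strings end in {0}, Reject strings end in {1}; accept={0}.

states=2 start=0 accept={0} delta: 0a->1 0b->0 1a->0 1b->0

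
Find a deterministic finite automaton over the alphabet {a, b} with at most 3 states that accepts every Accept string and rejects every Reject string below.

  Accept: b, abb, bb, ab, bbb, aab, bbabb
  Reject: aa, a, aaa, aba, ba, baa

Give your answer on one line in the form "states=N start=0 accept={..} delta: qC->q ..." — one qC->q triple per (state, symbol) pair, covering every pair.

Grow the machine one transition at a time. Run the examples from 0; the earliest place one falls off (shortest prefix, ties alphabetical) gets sent to the lowest-numbered state that keeps every Accept/Reject pair distinguishable — a pair clashes when both reach the same state with identical unread suffix — and to a fresh state only if none does.
a: 0a undefined. 0a->0: ok.
b: 0b undefined. 0b->0: no, b/aa meet in 0. Open state 1: 0b->1.
ba: 1a undefined. 1a->0: ok.
bb: 1b undefined. 1b->0: no, abb/aa meet in 0. 1b->1: ok.
All examples now run through 2 states with every (state, symbol) defined. Accept strings end in {1}, Reject strings end in {0}; accept={1}.

states=2 start=0 accept={1} delta: 0a->0 0b->1 1a->0 1b->1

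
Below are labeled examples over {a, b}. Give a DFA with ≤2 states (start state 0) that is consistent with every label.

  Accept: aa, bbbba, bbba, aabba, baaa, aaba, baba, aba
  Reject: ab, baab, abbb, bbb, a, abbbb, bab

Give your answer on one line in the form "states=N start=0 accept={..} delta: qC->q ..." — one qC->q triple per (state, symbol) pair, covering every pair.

states=2 start=0 accept={0} delta: 0a->1 0b->1 1a->0 1b->1

Fold the examples into a partial DFA from state 0: repeatedly fix the first undefined (state, symbol) met by the shortest-then-alphabetical prefix, trying targets in increasing order and rejecting any under which an Accept and a Reject string meet in one state with the same remainder; add a state when all current targets are rejected. Accepting states are where Accept strings end.
a: 0a undefined. 0a->0: no, aa/a meet in 0. Open state 1: 0a->1.
b: 0b undefined. 0b->0: no, bbbba/a meet in 1. 0b->1: ok.
aa: 1a undefined. 1a->0: ok.
ab: 1b undefined. 1b->0: no, aa/ab meet in 0. 1b->1: ok.
All examples now run through 2 states with every (state, symbol) defined. Accept strings end in {0}, Reject strings end in {1}; accept={0}.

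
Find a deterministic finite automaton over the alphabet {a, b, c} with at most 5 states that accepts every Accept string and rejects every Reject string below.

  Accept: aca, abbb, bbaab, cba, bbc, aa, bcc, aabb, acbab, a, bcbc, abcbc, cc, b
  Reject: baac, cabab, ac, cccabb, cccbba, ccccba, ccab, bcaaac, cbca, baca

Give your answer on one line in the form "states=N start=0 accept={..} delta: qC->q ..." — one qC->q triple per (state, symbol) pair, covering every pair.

states=5 start=0 accept={0,1,3} delta: 0a->0 0b->1 0c->2 1a->1 1b->3 1c->4 2a->1 2b->1 2c->3 3a->4 3b->3 3c->3 4a->2 4b->4 4c->0

State merging on the prefix tree: take the shortest (then alphabetical) example prefix whose next move is undefined and point that move at state 0, else 1, else 2, ...; a target is out if some Accept/Reject pair would then sit in one state with the same input left (inseparable). If every existing state is out, open a new one.
a: 0a undefined. 0a->0: ok.
b: 0b undefined. 0b->0: no, aca/baca meet in 0 with "ca" left. Open state 1: 0b->1.
c: 0c undefined. 0c->0: no, aca/ac meet in 0. 0c->1: no, b/ac meet in 1. Open state 2: 0c->2.
ba: 1a undefined. 1a->0: no, aca/baca meet in 2 with "a" left. 1a->1: ok.
bb: 1b undefined. 1b->0: no, bbc/ac meet in 2. 1b->1: no, bbc/baac meet in 1 with "c" left. 1b->2: no, aabb/ac meet in 2. Open state 3: 1b->3.
bc: 1c undefined. 1c->0: no, aa/baac meet in 0. 1c->1: no, bcc/baac meet in 1. 1c->2: no, aca/baca meet in 2 with "a" left. 1c->3: no, aabb/baac meet in 3. Open state 4: 1c->4.
ca: 2a undefined. 2a->0: no, aabb/cabab meet in 3. 2a->1: ok.
cb: 2b undefined. 2b->0: no, aca/cbca meet in 1. 2b->1: ok.
cc: 2c undefined. 2c->0: no, aca/ccccba meet in 1. 2c->1: no, aabb/ccab meet in 3. 2c->2: no, aca/ccccba meet in 1. 2c->3: ok.
bba: 3a undefined. 3a->0: no, aca/cabab meet in 1. 3a->1: no, bbaab/cabab meet in 3. 3a->2: no, aca/cabab meet in 1. 3a->3: no, abbb/cabab meet in 3 with "b" left. 3a->4: ok.
bbc: 3c undefined. 3c->0: no, aca/ccccba meet in 1. 3c->1: no, abbb/cccabb meet in 3 with "b" left. 3c->2: no, abbb/cccabb meet in 3 with "b" left. 3c->3: ok.
bca: 4a undefined. 4a->0: no, aa/cbca meet in 0. 4a->1: no, aca/cbca meet in 1. 4a->2: ok.
bcb: 4b undefined. 4b->0: no, aca/cccabb meet in 1. 4b->1: no, aca/cabab meet in 1. 4b->2: no, aca/cccabb meet in 1. 4b->3: no, abbb/cccabb meet in 3 with "b" left. 4b->4: ok.
bcc: 4c undefined. 4c->0: ok.
abbb: 3b undefined. 3b->0: no, aca/cccbba meet in 1. 3b->1: no, aca/ccccba meet in 1. 3b->2: no, aca/cccbba meet in 1. 3b->3: ok.
All examples now run through 5 states with every (state, symbol) defined. Accept strings end in {0,1,3}, Reject strings end in {2,4}; accept={0,1,3}.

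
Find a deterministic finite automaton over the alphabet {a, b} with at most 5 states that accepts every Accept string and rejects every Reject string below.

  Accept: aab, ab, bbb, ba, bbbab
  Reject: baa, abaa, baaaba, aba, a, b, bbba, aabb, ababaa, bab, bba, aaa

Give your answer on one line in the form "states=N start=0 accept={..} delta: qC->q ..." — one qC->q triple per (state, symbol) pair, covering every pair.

State merging on the prefix tree: take the shortest (then alphabetical) example prefix whose next move is undefined and point that move at state 0, else 1, else 2, ...; a target is out if some Accept/Reject pair would then sit in one state with the same input left (inseparable). If every existing state is out, open a new one.
a: 0a undefined. 0a->0: no, aab/b meet in 0 with "b" left. Open state 1: 0a->1.
b: 0b undefined. 0b->0: no, ab/bab meet in 1 with "b" left. 0b->1: no, aab/bab meet in 1 with "ab" left. Open state 2: 0b->2.
aa: 1a undefined. 1a->0: no, aab/b meet in 2. 1a->1: ok.
ab: 1b undefined. 1b->0: ok.
ba: 2a undefined. 2a->0: ok.
bb: 2b undefined. 2b->0: no, aab/bbba meet in 0. 2b->1: ok.
All examples now run through 3 states with every (state, symbol) defined. Accept strings end in {0}, Reject strings end in {1,2}; accept={0}.

states=3 start=0 accept={0} delta: 0a->1 0b->2 1a->1 1b->0 2a->0 2b->1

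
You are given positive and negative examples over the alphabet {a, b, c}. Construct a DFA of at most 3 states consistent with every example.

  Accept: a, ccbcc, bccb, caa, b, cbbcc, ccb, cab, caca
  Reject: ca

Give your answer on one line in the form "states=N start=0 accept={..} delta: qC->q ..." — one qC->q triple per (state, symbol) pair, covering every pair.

states=3 start=0 accept={0} delta: 0a->0 0b->0 0c->1 1a->2 1b->0 1c->0 2a->0 2b->0 2c->0

State merging on the prefix tree: take the shortest (then alphabetical) example prefix whose next move is undefined and point that move at state 0, else 1, else 2, ...; a target is out if some Accept/Reject pair would then sit in one state with the same input left (inseparable). If every existing state is out, open a new one.
a: 0a undefined. 0a->0: ok.
b: 0b undefined. 0b->0: ok.
c: 0c undefined. 0c->0: no, a/ca meet in 0. Open state 1: 0c->1.
ca: 1a undefined. 1a->0: no, a/ca meet in 0. 1a->1: no, caa/ca meet in 1. Open state 2: 1a->2.
cb: 1b undefined. 1b->0: ok.
cc: 1c undefined. 1c->0: ok.
caa: 2a undefined. 2a->0: ok.
cab: 2b undefined. 2b->0: ok.
cac: 2c undefined. 2c->0: ok.
All examples now run through 3 states with every (state, symbol) defined. Accept strings end in {0}, Reject strings end in {2}; accept={0}.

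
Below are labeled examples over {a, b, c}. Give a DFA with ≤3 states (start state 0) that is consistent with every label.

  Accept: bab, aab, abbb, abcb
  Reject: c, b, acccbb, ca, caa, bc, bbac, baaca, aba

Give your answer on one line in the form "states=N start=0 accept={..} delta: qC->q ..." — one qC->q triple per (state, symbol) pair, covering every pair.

Grow the machine one transition at a time. Run the examples from 0; the earliest place one falls off (shortest prefix, ties alphabetical) gets sent to the lowest-numbered state that keeps every Accept/Reject pair distinguishable — a pair clashes when both reach the same state with identical unread suffix — and to a fresh state only if none does.
a: 0a undefined. 0a->0: no, aab/b meet in 0 with "b" left. Open state 1: 0a->1.
b: 0b undefined. 0b->0: ok.
c: 0c undefined. 0c->0: ok.
aa: 1a undefined. 1a->0: no, aab/c meet in 0. 1a->1: ok.
ab: 1b undefined. 1b->0: no, bab/c meet in 0. 1b->1: no, bab/ca meet in 1. Open state 2: 1b->2.
ac: 1c undefined. 1c->0: ok.
aba: 2a undefined. 2a->0: ok.
abb: 2b undefined. 2b->0: no, abbb/c meet in 0. 2b->1: ok.
abc: 2c undefined. 2c->0: no, abcb/c meet in 0. 2c->1: ok.
All examples now run through 3 states with every (state, symbol) defined. Accept strings end in {2}, Reject strings end in {0,1}; accept={2}.

states=3 start=0 accept={2} delta: 0a->1 0b->0 0c->0 1a->1 1b->2 1c->0 2a->0 2b->1 2c->1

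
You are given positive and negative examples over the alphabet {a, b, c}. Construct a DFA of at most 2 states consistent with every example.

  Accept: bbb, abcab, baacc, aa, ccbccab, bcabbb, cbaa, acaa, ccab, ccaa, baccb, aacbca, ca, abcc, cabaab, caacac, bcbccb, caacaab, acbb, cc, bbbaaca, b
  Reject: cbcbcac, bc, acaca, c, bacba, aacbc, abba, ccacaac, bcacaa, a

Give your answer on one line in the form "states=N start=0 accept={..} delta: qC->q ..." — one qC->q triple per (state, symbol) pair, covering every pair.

Fold the examples into a partial DFA from state 0: repeatedly fix the first undefined (state, symbol) met by the shortest-then-alphabetical prefix, trying targets in increasing order and rejecting any under which an Accept and a Reject string meet in one state with the same remainder; add a state when all current targets are rejected. Accepting states are where Accept strings end.
a: 0a undefined. 0a->0: no, aa/a meet in 0. Open state 1: 0a->1.
b: 0b undefined. 0b->0: ok.
c: 0c undefined. 0c->0: no, bbb/bc meet in 0. 0c->1: ok.
aa: 1a undefined. 1a->0: ok.
ab: 1b undefined. 1b->0: ok.
ac: 1c undefined. 1c->0: ok.
All examples now run through 2 states with every (state, symbol) defined. Accept strings end in {0}, Reject strings end in {1}; accept={0}.

states=2 start=0 accept={0} delta: 0a->1 0b->0 0c->1 1a->0 1b->0 1c->0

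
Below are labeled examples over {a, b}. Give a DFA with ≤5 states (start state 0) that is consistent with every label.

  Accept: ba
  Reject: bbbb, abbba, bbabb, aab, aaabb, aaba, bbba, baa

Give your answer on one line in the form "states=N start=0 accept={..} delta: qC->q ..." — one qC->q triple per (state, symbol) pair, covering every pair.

states=4 start=0 accept={2} delta: 0a->1 0b->1 1a->2 1b->2 2a->1 2b->3 3a->0 3b->0

Fold the examples into a partial DFA from state 0: repeatedly fix the first undefined (state, symbol) met by the shortest-then-alphabetical prefix, trying targets in increasing order and rejecting any under which an Accept and a Reject string meet in one state with the same remainder; add a state when all current targets are rejected. Accepting states are where Accept strings end.
a: 0a undefined. 0a->0: no, ba/aaba meet in 0 with "ba" left. Open state 1: 0a->1.
b: 0b undefined. 0b->0: no, ba/bbba meet in 1. 0b->1: ok.
aa: 1a undefined. 1a->0: no, ba/aaba meet in 0. 1a->1: no, ba/baa meet in 1. Open state 2: 1a->2.
ab: 1b undefined. 1b->0: no, ba/bbba meet in 2. 1b->1: no, ba/abbba meet in 2. 1b->2: ok.
aaa: 2a undefined. 2a->0: no, ba/bbabb meet in 2. 2a->1: ok.
aab: 2b undefined. 2b->0: no, ba/abbba meet in 2. 2b->1: no, ba/bbbb meet in 2. 2b->2: no, ba/bbbb meet in 2. Open state 3: 2b->3.
aaba: 3a undefined. 3a->0: ok.
abbb: 3b undefined. 3b->0: ok.
All examples now run through 4 states with every (state, symbol) defined. Accept strings end in {2}, Reject strings end in {0,1,3}; accept={2}.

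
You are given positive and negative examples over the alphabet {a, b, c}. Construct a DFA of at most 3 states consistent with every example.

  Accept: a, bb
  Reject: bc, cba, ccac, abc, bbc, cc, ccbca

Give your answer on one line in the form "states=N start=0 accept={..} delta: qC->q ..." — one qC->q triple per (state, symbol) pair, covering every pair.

State merging on the prefix tree: take the shortest (then alphabetical) example prefix whose next move is undefined and point that move at state 0, else 1, else 2, ...; a target is out if some Accept/Reject pair would then sit in one state with the same input left (inseparable). If every existing state is out, open a new one.
a: 0a undefined. 0a->0: ok.
b: 0b undefined. 0b->0: ok.
c: 0c undefined. 0c->0: no, a/bc meet in 0. Open state 1: 0c->1.
cb: 1b undefined. 1b->0: no, a/cba meet in 0. 1b->1: ok.
cc: 1c undefined. 1c->0: no, a/cc meet in 0. 1c->1: ok.
cba: 1a undefined. 1a->0: no, a/cba meet in 0. 1a->1: ok.
All examples now run through 2 states with every (state, symbol) defined. Accept strings end in {0}, Reject strings end in {1}; accept={0}.

states=2 start=0 accept={0} delta: 0a->0 0b->0 0c->1 1a->1 1b->1 1c->1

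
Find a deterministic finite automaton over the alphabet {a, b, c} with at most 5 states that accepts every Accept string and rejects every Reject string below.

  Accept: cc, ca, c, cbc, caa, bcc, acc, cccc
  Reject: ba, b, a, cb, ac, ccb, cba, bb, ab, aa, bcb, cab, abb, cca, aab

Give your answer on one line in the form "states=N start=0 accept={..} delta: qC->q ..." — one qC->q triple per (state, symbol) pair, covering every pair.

states=4 start=0 accept={2,3} delta: 0a->1 0b->0 0c->2 1a->0 1b->0 1c->0 2a->2 2b->0 2c->3 3a->0 3b->0 3c->0

Fold the examples into a partial DFA from state 0: repeatedly fix the first undefined (state, symbol) met by the shortest-then-alphabetical prefix, trying targets in increasing order and rejecting any under which an Accept and a Reject string meet in one state with the same remainder; add a state when all current targets are rejected. Accepting states are where Accept strings end.
a: 0a undefined. 0a->0: no, c/ac meet in 0 with "c" left. Open state 1: 0a->1.
b: 0b undefined. 0b->0: ok.
c: 0c undefined. 0c->0: no, cc/b meet in 0. 0c->1: no, cc/ac meet in 1 with "c" left. Open state 2: 0c->2.
aa: 1a undefined. 1a->0: ok.
ab: 1b undefined. 1b->0: ok.
ac: 1c undefined. 1c->0: ok.
ca: 2a undefined. 2a->0: no, ca/b meet in 0. 2a->1: no, ca/ba meet in 1. 2a->2: ok.
cb: 2b undefined. 2b->0: ok.
cc: 2c undefined. 2c->0: no, cc/b meet in 0. 2c->1: no, cc/ba meet in 1. 2c->2: no, cc/cca meet in 2. Open state 3: 2c->3.
cca: 3a undefined. 3a->0: ok.
ccb: 3b undefined. 3b->0: ok.
ccc: 3c undefined. 3c->0: ok.
All examples now run through 4 states with every (state, symbol) defined. Accept strings end in {2,3}, Reject strings end in {0,1}; accept={2,3}.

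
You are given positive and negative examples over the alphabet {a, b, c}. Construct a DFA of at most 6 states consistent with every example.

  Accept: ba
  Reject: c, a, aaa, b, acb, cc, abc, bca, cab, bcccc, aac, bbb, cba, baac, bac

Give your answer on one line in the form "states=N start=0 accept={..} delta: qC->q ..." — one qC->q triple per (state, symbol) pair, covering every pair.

Grow the machine one transition at a time. Run the examples from 0; the earliest place one falls off (shortest prefix, ties alphabetical) gets sent to the lowest-numbered state that keeps every Accept/Reject pair distinguishable — a pair clashes when both reach the same state with identical unread suffix — and to a fresh state only if none does.
a: 0a undefined. 0a->0: ok.
b: 0b undefined. 0b->0: no, ba/a meet in 0. Open state 1: 0b->1.
c: 0c undefined. 0c->0: no, ba/cba meet in 1 with "a" left. 0c->1: ok.
ba: 1a undefined. 1a->0: no, ba/a meet in 0. 1a->1: no, ba/c meet in 1. Open state 2: 1a->2.
bb: 1b undefined. 1b->0: ok.
bc: 1c undefined. 1c->0: ok.
baa: 2a undefined. 2a->0: ok.
bac: 2c undefined. 2c->0: ok.
cab: 2b undefined. 2b->0: ok.
All examples now run through 3 states with every (state, symbol) defined. Accept strings end in {2}, Reject strings end in {0,1}; accept={2}.

states=3 start=0 accept={2} delta: 0a->0 0b->1 0c->1 1a->2 1b->0 1c->0 2a->0 2b->0 2c->0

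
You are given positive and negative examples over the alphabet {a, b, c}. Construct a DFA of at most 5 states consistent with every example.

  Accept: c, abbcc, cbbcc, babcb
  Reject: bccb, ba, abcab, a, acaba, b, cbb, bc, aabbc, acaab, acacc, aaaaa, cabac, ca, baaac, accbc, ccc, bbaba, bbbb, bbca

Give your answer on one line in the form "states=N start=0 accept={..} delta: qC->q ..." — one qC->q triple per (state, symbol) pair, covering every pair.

State merging on the prefix tree: take the shortest (then alphabetical) example prefix whose next move is undefined and point that move at state 0, else 1, else 2, ...; a target is out if some Accept/Reject pair would then sit in one state with the same input left (inseparable). If every existing state is out, open a new one.
a: 0a undefined. 0a->0: ok.
b: 0b undefined. 0b->0: no, c/bc meet in 0 with "c" left. Open state 1: 0b->1.
c: 0c undefined. 0c->0: no, c/a meet in 0. 0c->1: no, c/b meet in 1. Open state 2: 0c->2.
ba: 1a undefined. 1a->0: no, c/baaac meet in 2. 1a->1: ok.
bb: 1b undefined. 1b->0: no, c/aabbc meet in 2. 1b->1: ok.
bc: 1c undefined. 1c->0: no, babcb/ba meet in 1. 1c->1: no, abbcc/bccb meet in 1. 1c->2: no, c/bc meet in 2. Open state 3: 1c->3.
ca: 2a undefined. 2a->0: ok.
cb: 2b undefined. 2b->0: ok.
cc: 2c undefined. 2c->0: no, c/ccc meet in 2. 2c->1: ok.
bcc: 3c undefined. 3c->0: no, abbcc/a meet in 0. 3c->1: no, abbcc/bccb meet in 1. 3c->2: ok.
abca: 3a undefined. 3a->0: ok.
babcb: 3b undefined. 3b->0: no, babcb/bccb meet in 0. 3b->1: no, babcb/ba meet in 1. 3b->2: ok.
All examples now run through 4 states with every (state, symbol) defined. Accept strings end in {2}, Reject strings end in {0,1,3}; accept={2}.

states=4 start=0 accept={2} delta: 0a->0 0b->1 0c->2 1a->1 1b->1 1c->3 2a->0 2b->0 2c->1 3a->0 3b->2 3c->2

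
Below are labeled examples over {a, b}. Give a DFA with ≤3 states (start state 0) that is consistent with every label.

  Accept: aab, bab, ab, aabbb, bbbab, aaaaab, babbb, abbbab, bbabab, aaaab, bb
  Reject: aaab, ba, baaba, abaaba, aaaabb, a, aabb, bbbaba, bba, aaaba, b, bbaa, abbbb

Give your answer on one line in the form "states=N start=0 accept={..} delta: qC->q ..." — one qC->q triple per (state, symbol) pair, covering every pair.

states=3 start=0 accept={0} delta: 0a->1 0b->1 1a->2 1b->0 2a->0 2b->0

State merging on the prefix tree: take the shortest (then alphabetical) example prefix whose next move is undefined and point that move at state 0, else 1, else 2, ...; a target is out if some Accept/Reject pair would then sit in one state with the same input left (inseparable). If every existing state is out, open a new one.
a: 0a undefined. 0a->0: no, aab/aaab meet in 0 with "b" left. Open state 1: 0a->1.
b: 0b undefined. 0b->0: no, bb/b meet in 0. 0b->1: ok.
aa: 1a undefined. 1a->0: no, aab/a meet in 1. 1a->1: no, aab/aaab meet in 1 with "b" left. Open state 2: 1a->2.
ab: 1b undefined. 1b->0: ok.
aaa: 2a undefined. 2a->0: ok.
aab: 2b undefined. 2b->0: ok.
All examples now run through 3 states with every (state, symbol) defined. Accept strings end in {0}, Reject strings end in {1,2}; accept={0}.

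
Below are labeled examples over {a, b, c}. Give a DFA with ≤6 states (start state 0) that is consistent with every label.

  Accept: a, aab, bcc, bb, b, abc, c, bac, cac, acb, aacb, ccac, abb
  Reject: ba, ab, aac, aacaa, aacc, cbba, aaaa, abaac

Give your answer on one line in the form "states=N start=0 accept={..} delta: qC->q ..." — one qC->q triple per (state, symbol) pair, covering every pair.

Fold the examples into a partial DFA from state 0: repeatedly fix the first undefined (state, symbol) met by the shortest-then-alphabetical prefix, trying targets in increasing order and rejecting any under which an Accept and a Reject string meet in one state with the same remainder; add a state when all current targets are rejected. Accepting states are where Accept strings end.
a: 0a undefined. 0a->0: no, a/aaaa meet in 0. Open state 1: 0a->1.
b: 0b undefined. 0b->0: no, a/ba meet in 1. 0b->1: no, bb/ab meet in 1 with "b" left. Open state 2: 0b->2.
c: 0c undefined. 0c->0: ok.
aa: 1a undefined. 1a->0: no, c/aac meet in 0. 1a->1: no, a/aaaa meet in 1. 1a->2: no, bcc/aacc meet in 2 with "cc" left. Open state 3: 1a->3.
ab: 1b undefined. 1b->0: no, abc/ab meet in 0. 1b->1: no, a/ab meet in 1. 1b->2: no, b/ab meet in 2. 1b->3: no, abc/aac meet in 3 with "c" left. Open state 4: 1b->4.
ac: 1c undefined. 1c->0: ok.
ba: 2a undefined. 2a->0: no, c/ba meet in 0. 2a->1: no, a/ba meet in 1. 2a->2: no, b/ba meet in 2. 2a->3: no, bac/aac meet in 3 with "c" left. 2a->4: ok.
bb: 2b undefined. 2b->0: no, a/cbba meet in 1. 2b->1: ok.
bc: 2c undefined. 2c->0: ok.
aaa: 3a undefined. 3a->0: no, a/aaaa meet in 1. 3a->1: ok.
aab: 3b undefined. 3b->0: ok.
aac: 3c undefined. 3c->0: no, aab/aac meet in 0. 3c->1: no, a/aac meet in 1. 3c->2: no, aab/aacc meet in 0. 3c->3: ok.
aba: 4a undefined. 4a->0: no, aab/abaac meet in 0. 4a->1: ok.
abb: 4b undefined. 4b->0: ok.
abc: 4c undefined. 4c->0: ok.
All examples now run through 5 states with every (state, symbol) defined. Accept strings end in {0,1,2}, Reject strings end in {3,4}; accept={0,1,2}.

states=5 start=0 accept={0,1,2} delta: 0a->1 0b->2 0c->0 1a->3 1b->4 1c->0 2a->4 2b->1 2c->0 3a->1 3b->0 3c->3 4a->1 4b->0 4c->0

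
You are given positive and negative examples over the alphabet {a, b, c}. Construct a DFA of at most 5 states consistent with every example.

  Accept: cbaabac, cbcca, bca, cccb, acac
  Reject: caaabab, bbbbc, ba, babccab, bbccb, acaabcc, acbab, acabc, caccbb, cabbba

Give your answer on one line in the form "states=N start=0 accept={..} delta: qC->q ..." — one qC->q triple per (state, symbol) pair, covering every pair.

states=5 start=0 accept={2,4} delta: 0a->0 0b->0 0c->1 1a->2 1b->1 1c->2 2a->2 2b->3 2c->4 3a->1 3b->0 3c->0 4a->2 4b->2 4c->0

Grow the machine one transition at a time. Run the examples from 0; the earliest place one falls off (shortest prefix, ties alphabetical) gets sent to the lowest-numbered state that keeps every Accept/Reject pair distinguishable — a pair clashes when both reach the same state with identical unread suffix — and to a fresh state only if none does.
a: 0a undefined. 0a->0: ok.
b: 0b undefined. 0b->0: ok.
c: 0c undefined. 0c->0: no, cbaabac/caaabab meet in 0. Open state 1: 0c->1.
ca: 1a undefined. 1a->0: no, bca/caaabab meet in 0. 1a->1: no, bca/bbbbc meet in 1. Open state 2: 1a->2.
cb: 1b undefined. 1b->0: no, cbaabac/bbbbc meet in 1. 1b->1: ok.
cc: 1c undefined. 1c->0: no, cccb/bbbbc meet in 1. 1c->1: no, cccb/bbbbc meet in 1. 1c->2: ok.
caa: 2a undefined. 2a->0: no, cbaabac/bbbbc meet in 1. 2a->1: no, cbaabac/acaabcc meet in 2 with "c" left. 2a->2: ok.
cab: 2b undefined. 2b->0: no, cbaabac/bbbbc meet in 1. 2b->1: no, cbaabac/acaabcc meet in 2 with "c" left. 2b->2: no, cbaabac/acabc meet in 2 with "c" left. Open state 3: 2b->3.
cac: 2c undefined. 2c->0: no, cbcca/ba meet in 0. 2c->1: no, cccb/bbbbc meet in 1. 2c->2: no, cccb/babccab meet in 3. 2c->3: no, acac/babccab meet in 3. Open state 4: 2c->4.
cabb: 3b undefined. 3b->0: ok.
cacc: 4c undefined. 4c->0: ok.
cccb: 4b undefined. 4b->0: no, cccb/ba meet in 0. 4b->1: no, cccb/bbbbc meet in 1. 4b->2: ok.
acabc: 3c undefined. 3c->0: ok.
cbcca: 4a undefined. 4a->0: no, cbcca/ba meet in 0. 4a->1: no, cbcca/bbbbc meet in 1. 4a->2: ok.
caaaba: 3a undefined. 3a->0: no, cbaabac/bbbbc meet in 1. 3a->1: ok.
All examples now run through 5 states with every (state, symbol) defined. Accept strings end in {2,4}, Reject strings end in {0,1,3}; accept={2,4}.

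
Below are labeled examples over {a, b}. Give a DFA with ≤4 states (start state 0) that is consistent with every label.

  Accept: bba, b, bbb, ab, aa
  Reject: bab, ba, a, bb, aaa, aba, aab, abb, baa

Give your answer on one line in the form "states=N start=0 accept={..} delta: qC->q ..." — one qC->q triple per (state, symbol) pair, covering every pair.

states=4 start=0 accept={2} delta: 0a->1 0b->2 1a->2 1b->2 2a->3 2b->1 3a->0 3b->0

Fold the examples into a partial DFA from state 0: repeatedly fix the first undefined (state, symbol) met by the shortest-then-alphabetical prefix, trying targets in increasing order and rejecting any under which an Accept and a Reject string meet in one state with the same remainder; add a state when all current targets are rejected. Accepting states are where Accept strings end.
a: 0a undefined. 0a->0: no, b/aab meet in 0 with "b" left. Open state 1: 0a->1.
b: 0b undefined. 0b->0: no, bba/ba meet in 1. 0b->1: no, bba/aba meet in 1 with "ba" left. Open state 2: 0b->2.
aa: 1a undefined. 1a->0: no, b/aab meet in 2. 1a->1: no, ab/aab meet in 1 with "b" left. 1a->2: ok.
ab: 1b undefined. 1b->0: no, b/abb meet in 2. 1b->1: no, b/aba meet in 2. 1b->2: ok.
ba: 2a undefined. 2a->0: no, b/bab meet in 2. 2a->1: no, b/bab meet in 2. 2a->2: no, b/ba meet in 2. Open state 3: 2a->3.
bb: 2b undefined. 2b->0: no, bba/a meet in 1. 2b->1: ok.
baa: 3a undefined. 3a->0: ok.
bab: 3b undefined. 3b->0: ok.
All examples now run through 4 states with every (state, symbol) defined. Accept strings end in {2}, Reject strings end in {0,1,3}; accept={2}.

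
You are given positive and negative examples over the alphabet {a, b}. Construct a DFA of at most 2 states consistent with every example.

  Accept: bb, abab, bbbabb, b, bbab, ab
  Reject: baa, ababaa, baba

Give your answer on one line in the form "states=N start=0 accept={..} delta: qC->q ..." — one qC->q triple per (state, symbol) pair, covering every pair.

Grow the machine one transition at a time. Run the examples from 0; the earliest place one falls off (shortest prefix, ties alphabetical) gets sent to the lowest-numbered state that keeps every Accept/Reject pair distinguishable — a pair clashes when both reach the same state with identical unread suffix — and to a fresh state only if none does.
a: 0a undefined. 0a->0: ok.
b: 0b undefined. 0b->0: no, bb/baa meet in 0. Open state 1: 0b->1.
ba: 1a undefined. 1a->0: ok.
bb: 1b undefined. 1b->0: no, bb/baa meet in 0. 1b->1: ok.
All examples now run through 2 states with every (state, symbol) defined. Accept strings end in {1}, Reject strings end in {0}; accept={1}.

states=2 start=0 accept={1} delta: 0a->0 0b->1 1a->0 1b->1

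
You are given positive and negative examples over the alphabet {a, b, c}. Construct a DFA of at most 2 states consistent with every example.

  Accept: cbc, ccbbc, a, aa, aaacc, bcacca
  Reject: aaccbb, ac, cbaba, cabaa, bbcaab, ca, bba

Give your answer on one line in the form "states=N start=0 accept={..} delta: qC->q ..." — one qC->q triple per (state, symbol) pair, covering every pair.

states=2 start=0 accept={0} delta: 0a->0 0b->1 0c->1 1a->1 1b->1 1c->0

State merging on the prefix tree: take the shortest (then alphabetical) example prefix whose next move is undefined and point that move at state 0, else 1, else 2, ...; a target is out if some Accept/Reject pair would then sit in one state with the same input left (inseparable). If every existing state is out, open a new one.
a: 0a undefined. 0a->0: ok.
b: 0b undefined. 0b->0: no, a/bba meet in 0. Open state 1: 0b->1.
c: 0c undefined. 0c->0: no, a/ac meet in 0. 0c->1: ok.
bb: 1b undefined. 1b->0: no, cbc/ac meet in 1. 1b->1: ok.
bc: 1c undefined. 1c->0: ok.
ca: 1a undefined. 1a->0: no, cbc/cbaba meet in 0. 1a->1: ok.
All examples now run through 2 states with every (state, symbol) defined. Accept strings end in {0}, Reject strings end in {1}; accept={0}.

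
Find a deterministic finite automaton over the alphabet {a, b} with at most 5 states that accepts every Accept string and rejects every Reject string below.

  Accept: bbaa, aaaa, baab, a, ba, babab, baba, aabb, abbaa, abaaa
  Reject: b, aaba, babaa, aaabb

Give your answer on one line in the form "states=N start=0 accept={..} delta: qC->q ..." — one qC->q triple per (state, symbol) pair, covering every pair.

State merging on the prefix tree: take the shortest (then alphabetical) example prefix whose next move is undefined and point that move at state 0, else 1, else 2, ...; a target is out if some Accept/Reject pair would then sit in one state with the same input left (inseparable). If every existing state is out, open a new one.
a: 0a undefined. 0a->0: no, ba/aaba meet in 0 with "ba" left. Open state 1: 0a->1.
b: 0b undefined. 0b->0: ok.
aa: 1a undefined. 1a->0: no, bbaa/b meet in 0. 1a->1: no, baba/aaba meet in 1 with "ba" left. Open state 2: 1a->2.
ab: 1b undefined. 1b->0: no, bbaa/babaa meet in 2. 1b->1: no, abbaa/babaa meet in 2 with "a" left. 1b->2: no, aaaa/babaa meet in 2 with "aa" left. Open state 3: 1b->3.
aaa: 2a undefined. 2a->0: ok.
aab: 2b undefined. 2b->0: no, aaaa/aaba meet in 1. 2b->1: no, bbaa/aaba meet in 2. 2b->2: ok.
aba: 3a undefined. 3a->0: no, aaaa/babaa meet in 1. 3a->1: no, bbaa/babaa meet in 2. 3a->2: ok.
abb: 3b undefined. 3b->0: ok.
All examples now run through 4 states with every (state, symbol) defined. Accept strings end in {1,2}, Reject strings end in {0}; accept={1,2}.

states=4 start=0 accept={1,2} delta: 0a->1 0b->0 1a->2 1b->3 2a->0 2b->2 3a->2 3b->0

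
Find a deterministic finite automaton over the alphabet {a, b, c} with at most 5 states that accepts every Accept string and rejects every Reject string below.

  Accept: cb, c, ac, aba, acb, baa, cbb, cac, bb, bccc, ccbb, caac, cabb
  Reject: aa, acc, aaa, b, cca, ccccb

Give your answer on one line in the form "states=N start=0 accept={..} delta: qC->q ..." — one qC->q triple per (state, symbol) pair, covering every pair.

Fold the examples into a partial DFA from state 0: repeatedly fix the first undefined (state, symbol) met by the shortest-then-alphabetical prefix, trying targets in increasing order and rejecting any under which an Accept and a Reject string meet in one state with the same remainder; add a state when all current targets are rejected. Accepting states are where Accept strings end.
a: 0a undefined. 0a->0: ok.
b: 0b undefined. 0b->0: no, aba/aa meet in 0. Open state 1: 0b->1.
c: 0c undefined. 0c->0: no, cb/b meet in 1. 0c->1: no, c/b meet in 1. Open state 2: 0c->2.
ba: 1a undefined. 1a->0: no, aba/aa meet in 0. 1a->1: no, aba/b meet in 1. 1a->2: ok.
bb: 1b undefined. 1b->0: no, bb/aa meet in 0. 1b->1: no, bb/b meet in 1. 1b->2: ok.
bc: 1c undefined. 1c->0: no, bccc/acc meet in 2 with "c" left. 1c->1: no, bccc/b meet in 1. 1c->2: ok.
ca: 2a undefined. 2a->0: no, baa/aa meet in 0. 2a->1: no, baa/b meet in 1. 2a->2: no, cac/acc meet in 2 with "c" left. Open state 3: 2a->3.
cb: 2b undefined. 2b->0: no, cb/aa meet in 0. 2b->1: no, cb/b meet in 1. 2b->2: ok.
cc: 2c undefined. 2c->0: ok.
caa: 3a undefined. 3a->0: ok.
cab: 3b undefined. 3b->0: no, cabb/b meet in 1. 3b->1: ok.
cac: 3c undefined. 3c->0: no, cac/aa meet in 0. 3c->1: no, cac/b meet in 1. 3c->2: ok.
All examples now run through 4 states with every (state, symbol) defined. Accept strings end in {2,3}, Reject strings end in {0,1}; accept={2,3}.

states=4 start=0 accept={2,3} delta: 0a->0 0b->1 0c->2 1a->2 1b->2 1c->2 2a->3 2b->2 2c->0 3a->0 3b->1 3c->2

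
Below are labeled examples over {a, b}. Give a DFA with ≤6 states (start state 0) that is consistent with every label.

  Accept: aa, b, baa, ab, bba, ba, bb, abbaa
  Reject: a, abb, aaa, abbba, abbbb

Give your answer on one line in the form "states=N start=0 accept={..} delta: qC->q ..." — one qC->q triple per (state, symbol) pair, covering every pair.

Grow the machine one transition at a time. Run the examples from 0; the earliest place one falls off (shortest prefix, ties alphabetical) gets sent to the lowest-numbered state that keeps every Accept/Reject pair distinguishable — a pair clashes when both reach the same state with identical unread suffix — and to a fresh state only if none does.
a: 0a undefined. 0a->0: no, aa/a meet in 0. Open state 1: 0a->1.
b: 0b undefined. 0b->0: no, bba/a meet in 1. 0b->1: no, b/a meet in 1. Open state 2: 0b->2.
aa: 1a undefined. 1a->0: ok.
ab: 1b undefined. 1b->0: no, b/abb meet in 2. 1b->1: no, aa/abbba meet in 0. 1b->2: no, bb/abb meet in 2 with "b" left. Open state 3: 1b->3.
ba: 2a undefined. 2a->0: no, baa/a meet in 1. 2a->1: no, ba/a meet in 1. 2a->2: ok.
bb: 2b undefined. 2b->0: no, bba/a meet in 1. 2b->1: no, bb/a meet in 1. 2b->2: ok.
abb: 3b undefined. 3b->0: no, aa/abb meet in 0. 3b->1: no, abbaa/a meet in 1. 3b->2: no, b/abb meet in 2. 3b->3: no, ab/abb meet in 3. Open state 4: 3b->4.
abba: 4a undefined. 4a->0: no, abbaa/a meet in 1. 4a->1: ok.
abbb: 4b undefined. 4b->0: no, b/abbbb meet in 2. 4b->1: no, aa/abbba meet in 0. 4b->2: no, b/abbba meet in 2. 4b->3: ok.
abbba: 3a undefined. 3a->0: no, aa/abbba meet in 0. 3a->1: ok.
All examples now run through 5 states with every (state, symbol) defined. Accept strings end in {0,2,3}, Reject strings end in {1,4}; accept={0,2,3}.

states=5 start=0 accept={0,2,3} delta: 0a->1 0b->2 1a->0 1b->3 2a->2 2b->2 3a->1 3b->4 4a->1 4b->3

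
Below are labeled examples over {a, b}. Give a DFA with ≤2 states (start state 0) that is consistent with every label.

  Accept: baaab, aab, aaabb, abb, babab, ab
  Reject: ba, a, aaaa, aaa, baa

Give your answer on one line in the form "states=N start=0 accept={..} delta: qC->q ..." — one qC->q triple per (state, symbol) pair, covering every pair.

State merging on the prefix tree: take the shortest (then alphabetical) example prefix whose next move is undefined and point that move at state 0, else 1, else 2, ...; a target is out if some Accept/Reject pair would then sit in one state with the same input left (inseparable). If every existing state is out, open a new one.
a: 0a undefined. 0a->0: ok.
b: 0b undefined. 0b->0: no, baaab/ba meet in 0. Open state 1: 0b->1.
ba: 1a undefined. 1a->0: ok.
abb: 1b undefined. 1b->0: no, aaabb/ba meet in 0. 1b->1: ok.
All examples now run through 2 states with every (state, symbol) defined. Accept strings end in {1}, Reject strings end in {0}; accept={1}.

states=2 start=0 accept={1} delta: 0a->0 0b->1 1a->0 1b->1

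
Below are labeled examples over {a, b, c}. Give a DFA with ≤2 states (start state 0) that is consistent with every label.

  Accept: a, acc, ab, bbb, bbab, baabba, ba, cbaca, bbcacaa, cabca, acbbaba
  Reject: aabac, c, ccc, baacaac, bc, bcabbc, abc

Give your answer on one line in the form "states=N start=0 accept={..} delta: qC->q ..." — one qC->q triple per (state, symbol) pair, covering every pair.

states=2 start=0 accept={0} delta: 0a->0 0b->0 0c->1 1a->0 1b->0 1c->0

Grow the machine one transition at a time. Run the examples from 0; the earliest place one falls off (shortest prefix, ties alphabetical) gets sent to the lowest-numbered state that keeps every Accept/Reject pair distinguishable — a pair clashes when both reach the same state with identical unread suffix — and to a fresh state only if none does.
a: 0a undefined. 0a->0: ok.
b: 0b undefined. 0b->0: ok.
c: 0c undefined. 0c->0: no, a/aabac meet in 0. Open state 1: 0c->1.
ca: 1a undefined. 1a->0: ok.
cb: 1b undefined. 1b->0: ok.
cc: 1c undefined. 1c->0: ok.
All examples now run through 2 states with every (state, symbol) defined. Accept strings end in {0}, Reject strings end in {1}; accept={0}.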